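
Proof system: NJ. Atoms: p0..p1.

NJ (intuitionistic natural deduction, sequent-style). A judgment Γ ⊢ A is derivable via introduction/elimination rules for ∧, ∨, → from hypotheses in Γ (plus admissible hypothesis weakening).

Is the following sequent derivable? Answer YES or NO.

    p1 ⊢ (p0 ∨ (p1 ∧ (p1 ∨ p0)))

Derivation trace:
[∨I₂] p1 ⊢ (p0 ∨ (p1 ∧ (p1 ∨ p0)))
  [∧I] p1 ⊢ (p1 ∧ (p1 ∨ p0))
    [Ax] p1 ⊢ p1
    [∨I₁] p1 ⊢ (p1 ∨ p0)
      [Ax] p1 ⊢ p1

Result: YES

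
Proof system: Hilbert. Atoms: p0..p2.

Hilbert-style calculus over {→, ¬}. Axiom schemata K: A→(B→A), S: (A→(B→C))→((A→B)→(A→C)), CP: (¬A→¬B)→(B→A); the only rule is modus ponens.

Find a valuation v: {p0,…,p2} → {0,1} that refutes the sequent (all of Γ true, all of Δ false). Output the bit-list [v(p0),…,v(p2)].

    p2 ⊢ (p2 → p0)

Truth-table refutation:
  v=000: Γ:[p2=F] Δ:[(p2 → p0)=T] refutes=False
  v=001: Γ:[p2=T] Δ:[(p2 → p0)=F] refutes=True  ← countermodel

Result: [0, 0, 1]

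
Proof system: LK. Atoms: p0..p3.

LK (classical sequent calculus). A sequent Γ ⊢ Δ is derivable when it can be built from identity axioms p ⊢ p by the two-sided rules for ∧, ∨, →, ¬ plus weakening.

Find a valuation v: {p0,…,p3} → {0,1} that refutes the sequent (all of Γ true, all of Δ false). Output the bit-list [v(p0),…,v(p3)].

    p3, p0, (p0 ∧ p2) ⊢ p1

Enumerate valuations to refute Γ ⊢ Δ:
  v=0000: Γ:[p3=F, p0=F, (p0 ∧ p2)=F] Δ:[p1=F] refutes=False
  v=0001: Γ:[p3=T, p0=F, (p0 ∧ p2)=F] Δ:[p1=F] refutes=False
  v=0010: Γ:[p3=F, p0=F, (p0 ∧ p2)=F] Δ:[p1=F] refutes=False
  v=0011: Γ:[p3=T, p0=F, (p0 ∧ p2)=F] Δ:[p1=F] refutes=False
  v=0100: Γ:[p3=F, p0=F, (p0 ∧ p2)=F] Δ:[p1=T] refutes=False
  v=0101: Γ:[p3=T, p0=F, (p0 ∧ p2)=F] Δ:[p1=T] refutes=False
  v=0110: Γ:[p3=F, p0=F, (p0 ∧ p2)=F] Δ:[p1=T] refutes=False
  v=0111: Γ:[p3=T, p0=F, (p0 ∧ p2)=F] Δ:[p1=T] refutes=False
  v=1000: Γ:[p3=F, p0=T, (p0 ∧ p2)=F] Δ:[p1=F] refutes=False
  v=1001: Γ:[p3=T, p0=T, (p0 ∧ p2)=F] Δ:[p1=F] refutes=False
  v=1010: Γ:[p3=F, p0=T, (p0 ∧ p2)=T] Δ:[p1=F] refutes=False
  v=1011: Γ:[p3=T, p0=T, (p0 ∧ p2)=T] Δ:[p1=F] refutes=True  ← countermodel

Result: [1, 0, 1, 1]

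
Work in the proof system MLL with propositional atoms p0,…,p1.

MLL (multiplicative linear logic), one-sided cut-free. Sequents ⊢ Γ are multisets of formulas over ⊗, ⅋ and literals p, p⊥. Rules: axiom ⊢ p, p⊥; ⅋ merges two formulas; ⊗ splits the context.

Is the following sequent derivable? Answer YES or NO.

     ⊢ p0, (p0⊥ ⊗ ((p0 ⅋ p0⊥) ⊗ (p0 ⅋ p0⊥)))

Derivation trace:
[⊗]  ⊢ p0, (p0⊥ ⊗ ((p0 ⅋ p0⊥) ⊗ (p0 ⅋ p0⊥)))
  [Ax]  ⊢ p0, p0⊥
  [⊗]  ⊢ ((p0 ⅋ p0⊥) ⊗ (p0 ⅋ p0⊥))
    [⅋]  ⊢ (p0 ⅋ p0⊥)
      [Ax]  ⊢ p0, p0⊥
    [⅋]  ⊢ (p0 ⅋ p0⊥)
      [Ax]  ⊢ p0, p0⊥

Result: YES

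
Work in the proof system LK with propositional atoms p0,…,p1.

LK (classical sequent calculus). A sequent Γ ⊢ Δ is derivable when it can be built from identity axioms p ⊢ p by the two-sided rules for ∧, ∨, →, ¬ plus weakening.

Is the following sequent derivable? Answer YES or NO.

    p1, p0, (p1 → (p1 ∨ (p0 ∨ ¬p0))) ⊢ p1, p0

Derivation trace:
[→L] p1, p0, (p1 → (p1 ∨ (p0 ∨ ¬p0))) ⊢ p1, p0
  [Ax] p1 ⊢ p1
  [∨L] p0, (p1 ∨ (p0 ∨ ¬p0)) ⊢ p1, p0
    [Ax] p1 ⊢ p1
    [∨L] p0, (p0 ∨ ¬p0) ⊢ p0
      [Ax] p0 ⊢ p0
      [¬L] p0, ¬p0 ⊢ 
        [Ax] p0 ⊢ p0

Result: YES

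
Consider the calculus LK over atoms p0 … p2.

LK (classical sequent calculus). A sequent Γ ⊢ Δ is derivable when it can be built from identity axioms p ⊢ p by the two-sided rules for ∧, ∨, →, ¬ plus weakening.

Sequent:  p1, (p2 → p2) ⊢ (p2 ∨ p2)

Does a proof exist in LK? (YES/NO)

Search for a countermodel by truth-table:
  v=000: Γ:[p1=F, (p2 → p2)=T] Δ:[(p2 ∨ p2)=F] refutes=False
  v=001: Γ:[p1=F, (p2 → p2)=T] Δ:[(p2 ∨ p2)=T] refutes=False
  v=010: Γ:[p1=T, (p2 → p2)=T] Δ:[(p2 ∨ p2)=F] refutes=True  ← countermodel

Result: NO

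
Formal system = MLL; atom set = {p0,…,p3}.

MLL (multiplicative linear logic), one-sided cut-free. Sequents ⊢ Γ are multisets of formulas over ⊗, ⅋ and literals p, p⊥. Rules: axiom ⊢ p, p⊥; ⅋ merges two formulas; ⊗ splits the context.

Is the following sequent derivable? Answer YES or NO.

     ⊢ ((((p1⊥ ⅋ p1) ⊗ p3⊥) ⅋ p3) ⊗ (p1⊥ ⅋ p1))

Proof tree:
[⊗]  ⊢ ((((p1⊥ ⅋ p1) ⊗ p3⊥) ⅋ p3) ⊗ (p1⊥ ⅋ p1))
  [⅋]  ⊢ (((p1⊥ ⅋ p1) ⊗ p3⊥) ⅋ p3)
    [⊗]  ⊢ p3, ((p1⊥ ⅋ p1) ⊗ p3⊥)
      [⅋]  ⊢ (p1⊥ ⅋ p1)
        [Ax]  ⊢ p1, p1⊥
      [Ax]  ⊢ p3, p3⊥
  [⅋]  ⊢ (p1⊥ ⅋ p1)
    [Ax]  ⊢ p1, p1⊥

Result: YES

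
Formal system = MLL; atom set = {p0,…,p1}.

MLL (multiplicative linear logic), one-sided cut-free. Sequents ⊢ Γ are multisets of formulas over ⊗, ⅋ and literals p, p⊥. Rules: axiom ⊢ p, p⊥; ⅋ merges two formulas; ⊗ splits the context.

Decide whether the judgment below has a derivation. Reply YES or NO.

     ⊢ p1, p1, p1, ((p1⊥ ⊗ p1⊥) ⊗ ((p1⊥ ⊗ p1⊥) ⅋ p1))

Derivation (root first):
[⊗]  ⊢ p1, p1, p1, ((p1⊥ ⊗ p1⊥) ⊗ ((p1⊥ ⊗ p1⊥) ⅋ p1))
  [⊗]  ⊢ p1, p1, (p1⊥ ⊗ p1⊥)
    [Ax]  ⊢ p1, p1⊥
    [Ax]  ⊢ p1, p1⊥
  [⅋]  ⊢ p1, ((p1⊥ ⊗ p1⊥) ⅋ p1)
    [⊗]  ⊢ p1, p1, (p1⊥ ⊗ p1⊥)
      [Ax]  ⊢ p1, p1⊥
      [Ax]  ⊢ p1, p1⊥

Result: YES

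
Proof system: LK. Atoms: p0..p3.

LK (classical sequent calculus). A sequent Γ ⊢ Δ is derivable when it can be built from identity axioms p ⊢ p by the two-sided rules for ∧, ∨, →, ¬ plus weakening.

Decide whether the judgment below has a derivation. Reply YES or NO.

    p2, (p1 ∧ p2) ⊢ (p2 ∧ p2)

Derivation (root first):
[∧R] p2, (p1 ∧ p2) ⊢ (p2 ∧ p2)
  [Ax] p2 ⊢ p2
  [∧L] p2, (p1 ∧ p2) ⊢ p2
    [WL] p2, p1, p2 ⊢ p2
      [WL] p2, p1 ⊢ p2
        [Ax] p2 ⊢ p2

Result: YES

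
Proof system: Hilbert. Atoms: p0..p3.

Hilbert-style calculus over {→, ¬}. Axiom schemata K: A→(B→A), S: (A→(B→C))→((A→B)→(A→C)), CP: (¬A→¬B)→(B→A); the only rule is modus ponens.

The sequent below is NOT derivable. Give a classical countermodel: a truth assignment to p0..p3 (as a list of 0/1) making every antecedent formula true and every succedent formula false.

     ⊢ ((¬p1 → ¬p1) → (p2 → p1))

Truth-table refutation:
  v=0000: Γ:[] Δ:[((¬p1 → ¬p1) → (p2 → p1))=T] refutes=False
  v=0001: Γ:[] Δ:[((¬p1 → ¬p1) → (p2 → p1))=T] refutes=False
  v=0010: Γ:[] Δ:[((¬p1 → ¬p1) → (p2 → p1))=F] refutes=True  ← countermodel

Result: [0, 0, 1, 0]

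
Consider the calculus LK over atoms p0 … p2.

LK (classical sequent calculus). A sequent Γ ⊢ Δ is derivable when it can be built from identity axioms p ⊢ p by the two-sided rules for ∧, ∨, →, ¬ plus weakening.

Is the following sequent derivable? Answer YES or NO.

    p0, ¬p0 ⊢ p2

Derivation (root first):
[WR] p0, ¬p0 ⊢ p2
  [¬L] p0, ¬p0 ⊢ 
    [Ax] p0 ⊢ p0

Result: YES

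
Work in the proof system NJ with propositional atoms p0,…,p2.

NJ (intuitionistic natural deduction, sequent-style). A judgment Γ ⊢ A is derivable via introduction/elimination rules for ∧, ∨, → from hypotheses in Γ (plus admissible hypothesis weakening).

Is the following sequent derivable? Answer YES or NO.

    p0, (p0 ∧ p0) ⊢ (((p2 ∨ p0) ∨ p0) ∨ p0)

Derivation (root first):
[∨I₁] p0, (p0 ∧ p0) ⊢ (((p2 ∨ p0) ∨ p0) ∨ p0)
  [∨I₁] p0, (p0 ∧ p0) ⊢ ((p2 ∨ p0) ∨ p0)
    [Wk] p0, (p0 ∧ p0) ⊢ (p2 ∨ p0)
      [∨I₂] p0 ⊢ (p2 ∨ p0)
        [Ax] p0 ⊢ p0

Result: YES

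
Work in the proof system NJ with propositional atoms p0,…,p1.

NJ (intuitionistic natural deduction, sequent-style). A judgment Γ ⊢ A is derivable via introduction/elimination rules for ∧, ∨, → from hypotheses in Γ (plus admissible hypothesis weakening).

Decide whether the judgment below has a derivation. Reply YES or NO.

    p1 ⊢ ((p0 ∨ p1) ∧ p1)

Derivation (root first):
[∧I] p1 ⊢ ((p0 ∨ p1) ∧ p1)
  [∨I₂] p1 ⊢ (p0 ∨ p1)
    [Ax] p1 ⊢ p1
  [Ax] p1 ⊢ p1

Result: YES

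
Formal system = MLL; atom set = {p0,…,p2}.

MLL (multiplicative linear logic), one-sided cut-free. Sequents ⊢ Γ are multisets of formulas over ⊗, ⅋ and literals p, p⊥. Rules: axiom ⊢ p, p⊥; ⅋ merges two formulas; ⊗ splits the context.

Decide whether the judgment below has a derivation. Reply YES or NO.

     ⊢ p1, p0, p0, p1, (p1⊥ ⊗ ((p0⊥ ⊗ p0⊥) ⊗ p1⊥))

Proof tree:
[⊗]  ⊢ p1, p0, p0, p1, (p1⊥ ⊗ ((p0⊥ ⊗ p0⊥) ⊗ p1⊥))
  [Ax]  ⊢ p1, p1⊥
  [⊗]  ⊢ p0, p0, p1, ((p0⊥ ⊗ p0⊥) ⊗ p1⊥)
    [⊗]  ⊢ p0, p0, (p0⊥ ⊗ p0⊥)
      [Ax]  ⊢ p0, p0⊥
      [Ax]  ⊢ p0, p0⊥
    [Ax]  ⊢ p1, p1⊥

Result: YES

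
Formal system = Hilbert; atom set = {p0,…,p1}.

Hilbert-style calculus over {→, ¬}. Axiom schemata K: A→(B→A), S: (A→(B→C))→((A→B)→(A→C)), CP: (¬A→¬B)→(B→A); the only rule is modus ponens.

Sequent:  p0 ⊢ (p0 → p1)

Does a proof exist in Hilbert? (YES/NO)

Truth-table refutation:
  v=00: Γ:[p0=F] Δ:[(p0 → p1)=T] refutes=False
  v=01: Γ:[p0=F] Δ:[(p0 → p1)=T] refutes=False
  v=10: Γ:[p0=T] Δ:[(p0 → p1)=F] refutes=True  ← countermodel

Result: NO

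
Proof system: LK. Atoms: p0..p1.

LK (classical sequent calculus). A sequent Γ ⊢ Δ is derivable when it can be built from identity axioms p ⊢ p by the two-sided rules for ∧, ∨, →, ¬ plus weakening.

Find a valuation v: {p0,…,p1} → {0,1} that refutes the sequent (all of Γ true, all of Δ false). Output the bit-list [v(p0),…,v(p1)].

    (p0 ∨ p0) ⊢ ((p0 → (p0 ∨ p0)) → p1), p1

Enumerate valuations to refute Γ ⊢ Δ:
  v=00: Γ:[(p0 ∨ p0)=F] Δ:[((p0 → (p0 ∨ p0)) → p1)=F, p1=F] refutes=False
  v=01: Γ:[(p0 ∨ p0)=F] Δ:[((p0 → (p0 ∨ p0)) → p1)=T, p1=T] refutes=False
  v=10: Γ:[(p0 ∨ p0)=T] Δ:[((p0 → (p0 ∨ p0)) → p1)=F, p1=F] refutes=True  ← countermodel

Result: [1, 0]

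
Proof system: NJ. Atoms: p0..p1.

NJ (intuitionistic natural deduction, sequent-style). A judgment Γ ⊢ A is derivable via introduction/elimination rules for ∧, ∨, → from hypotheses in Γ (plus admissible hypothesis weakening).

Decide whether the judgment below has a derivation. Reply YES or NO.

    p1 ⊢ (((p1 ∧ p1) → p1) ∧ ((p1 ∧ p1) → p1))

Proof tree:
[∧I] p1 ⊢ (((p1 ∧ p1) → p1) ∧ ((p1 ∧ p1) → p1))
  [→I] p1 ⊢ ((p1 ∧ p1) → p1)
    [Wk] p1, (p1 ∧ p1) ⊢ p1
      [Ax] p1 ⊢ p1
  [→I] p1 ⊢ ((p1 ∧ p1) → p1)
    [Wk] p1, (p1 ∧ p1) ⊢ p1
      [Ax] p1 ⊢ p1

Result: YES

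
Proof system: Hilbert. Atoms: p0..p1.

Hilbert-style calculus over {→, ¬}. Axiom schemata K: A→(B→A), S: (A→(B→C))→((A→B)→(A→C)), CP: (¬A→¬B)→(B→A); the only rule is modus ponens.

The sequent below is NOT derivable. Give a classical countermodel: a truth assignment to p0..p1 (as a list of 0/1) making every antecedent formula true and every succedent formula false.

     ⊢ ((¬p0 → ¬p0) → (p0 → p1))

Enumerate valuations to refute Γ ⊢ Δ:
  v=00: Γ:[] Δ:[((¬p0 → ¬p0) → (p0 → p1))=T] refutes=False
  v=01: Γ:[] Δ:[((¬p0 → ¬p0) → (p0 → p1))=T] refutes=False
  v=10: Γ:[] Δ:[((¬p0 → ¬p0) → (p0 → p1))=F] refutes=True  ← countermodel

Result: [1, 0]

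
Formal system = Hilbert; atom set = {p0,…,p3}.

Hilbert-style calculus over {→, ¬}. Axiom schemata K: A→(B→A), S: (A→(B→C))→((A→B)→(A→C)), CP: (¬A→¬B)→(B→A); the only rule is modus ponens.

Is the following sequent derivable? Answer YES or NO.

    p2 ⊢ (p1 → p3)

Truth-table refutation:
  v=0000: Γ:[p2=F] Δ:[(p1 → p3)=T] refutes=False
  v=0001: Γ:[p2=F] Δ:[(p1 → p3)=T] refutes=False
  v=0010: Γ:[p2=T] Δ:[(p1 → p3)=T] refutes=False
  v=0011: Γ:[p2=T] Δ:[(p1 → p3)=T] refutes=False
  v=0100: Γ:[p2=F] Δ:[(p1 → p3)=F] refutes=False
  v=0101: Γ:[p2=F] Δ:[(p1 → p3)=T] refutes=False
  v=0110: Γ:[p2=T] Δ:[(p1 → p3)=F] refutes=True  ← countermodel

Result: NO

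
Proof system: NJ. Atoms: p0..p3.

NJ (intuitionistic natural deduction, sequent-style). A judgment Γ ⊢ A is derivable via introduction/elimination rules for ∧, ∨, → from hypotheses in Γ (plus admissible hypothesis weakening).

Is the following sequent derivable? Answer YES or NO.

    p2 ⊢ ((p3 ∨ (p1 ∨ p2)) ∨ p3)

Proof tree:
[∨I₁] p2 ⊢ ((p3 ∨ (p1 ∨ p2)) ∨ p3)
  [∨I₂] p2 ⊢ (p3 ∨ (p1 ∨ p2))
    [∨I₂] p2 ⊢ (p1 ∨ p2)
      [Ax] p2 ⊢ p2

Result: YES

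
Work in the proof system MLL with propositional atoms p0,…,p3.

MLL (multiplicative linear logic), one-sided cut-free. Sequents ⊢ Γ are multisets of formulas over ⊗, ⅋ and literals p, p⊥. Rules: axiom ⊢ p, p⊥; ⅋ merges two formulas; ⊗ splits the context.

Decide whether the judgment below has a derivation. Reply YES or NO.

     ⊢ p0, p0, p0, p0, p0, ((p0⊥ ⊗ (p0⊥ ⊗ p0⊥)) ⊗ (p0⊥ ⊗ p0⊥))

Derivation trace:
[⊗]  ⊢ p0, p0, p0, p0, p0, ((p0⊥ ⊗ (p0⊥ ⊗ p0⊥)) ⊗ (p0⊥ ⊗ p0⊥))
  [⊗]  ⊢ p0, p0, p0, (p0⊥ ⊗ (p0⊥ ⊗ p0⊥))
    [Ax]  ⊢ p0, p0⊥
    [⊗]  ⊢ p0, p0, (p0⊥ ⊗ p0⊥)
      [Ax]  ⊢ p0, p0⊥
      [Ax]  ⊢ p0, p0⊥
  [⊗]  ⊢ p0, p0, (p0⊥ ⊗ p0⊥)
    [Ax]  ⊢ p0, p0⊥
    [Ax]  ⊢ p0, p0⊥

Result: YES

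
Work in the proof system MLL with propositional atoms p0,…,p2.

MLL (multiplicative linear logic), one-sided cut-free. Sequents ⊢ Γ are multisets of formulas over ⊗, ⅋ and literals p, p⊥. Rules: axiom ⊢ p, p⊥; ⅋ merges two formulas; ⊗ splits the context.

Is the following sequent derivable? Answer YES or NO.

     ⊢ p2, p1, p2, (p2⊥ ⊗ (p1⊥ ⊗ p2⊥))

Proof tree:
[⊗]  ⊢ p2, p1, p2, (p2⊥ ⊗ (p1⊥ ⊗ p2⊥))
  [Ax]  ⊢ p2, p2⊥
  [⊗]  ⊢ p1, p2, (p1⊥ ⊗ p2⊥)
    [Ax]  ⊢ p1, p1⊥
    [Ax]  ⊢ p2, p2⊥

Result: YES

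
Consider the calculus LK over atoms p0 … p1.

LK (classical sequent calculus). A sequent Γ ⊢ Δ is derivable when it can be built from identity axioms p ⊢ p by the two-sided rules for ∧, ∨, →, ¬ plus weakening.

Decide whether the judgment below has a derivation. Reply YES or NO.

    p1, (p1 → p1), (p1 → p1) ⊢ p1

Derivation (root first):
[→L] p1, (p1 → p1), (p1 → p1) ⊢ p1
  [→L] p1, (p1 → p1) ⊢ p1
    [Ax] p1 ⊢ p1
    [Ax] p1 ⊢ p1
  [WL] p1, p1 ⊢ p1
    [Ax] p1 ⊢ p1

Result: YES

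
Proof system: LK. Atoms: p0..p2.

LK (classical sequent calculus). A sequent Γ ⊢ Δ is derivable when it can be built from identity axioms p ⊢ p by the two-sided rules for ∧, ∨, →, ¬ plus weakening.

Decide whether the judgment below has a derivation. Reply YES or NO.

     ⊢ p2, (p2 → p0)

Proof tree:
[→R]  ⊢ p2, (p2 → p0)
  [WR] p2 ⊢ p2, p0
    [Ax] p2 ⊢ p2

Result: YES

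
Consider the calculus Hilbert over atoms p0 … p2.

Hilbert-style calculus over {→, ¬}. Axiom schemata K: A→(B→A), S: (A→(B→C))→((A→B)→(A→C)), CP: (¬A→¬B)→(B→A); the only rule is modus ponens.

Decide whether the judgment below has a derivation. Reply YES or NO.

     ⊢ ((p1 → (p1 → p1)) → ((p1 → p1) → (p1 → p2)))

Truth-table refutation:
  v=000: Γ:[] Δ:[((p1 → (p1 → p1)) → ((p1 → p1) → (p1 → p2)))=T] refutes=False
  v=001: Γ:[] Δ:[((p1 → (p1 → p1)) → ((p1 → p1) → (p1 → p2)))=T] refutes=False
  v=010: Γ:[] Δ:[((p1 → (p1 → p1)) → ((p1 → p1) → (p1 → p2)))=F] refutes=True  ← countermodel

Result: NO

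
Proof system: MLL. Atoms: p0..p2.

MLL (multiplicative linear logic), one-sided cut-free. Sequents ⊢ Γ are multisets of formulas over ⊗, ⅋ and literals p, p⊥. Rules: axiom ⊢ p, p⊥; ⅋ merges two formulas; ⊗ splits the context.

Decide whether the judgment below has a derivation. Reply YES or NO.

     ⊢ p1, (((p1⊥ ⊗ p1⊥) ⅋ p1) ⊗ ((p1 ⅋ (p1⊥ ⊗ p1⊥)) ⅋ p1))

Proof tree:
[⊗]  ⊢ p1, (((p1⊥ ⊗ p1⊥) ⅋ p1) ⊗ ((p1 ⅋ (p1⊥ ⊗ p1⊥)) ⅋ p1))
  [⅋]  ⊢ p1, ((p1⊥ ⊗ p1⊥) ⅋ p1)
    [⊗]  ⊢ p1, p1, (p1⊥ ⊗ p1⊥)
      [Ax]  ⊢ p1, p1⊥
      [Ax]  ⊢ p1, p1⊥
  [⅋]  ⊢ ((p1 ⅋ (p1⊥ ⊗ p1⊥)) ⅋ p1)
    [⅋]  ⊢ p1, (p1 ⅋ (p1⊥ ⊗ p1⊥))
      [⊗]  ⊢ p1, p1, (p1⊥ ⊗ p1⊥)
        [Ax]  ⊢ p1, p1⊥
        [Ax]  ⊢ p1, p1⊥

Result: YES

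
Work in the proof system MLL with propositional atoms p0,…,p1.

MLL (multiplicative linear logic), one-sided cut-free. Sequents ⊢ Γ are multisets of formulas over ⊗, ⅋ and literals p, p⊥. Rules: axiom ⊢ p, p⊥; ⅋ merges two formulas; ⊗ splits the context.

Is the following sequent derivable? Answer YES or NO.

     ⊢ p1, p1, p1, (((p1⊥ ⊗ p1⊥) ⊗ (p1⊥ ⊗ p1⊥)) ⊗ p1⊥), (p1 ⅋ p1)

Derivation trace:
[⅋]  ⊢ p1, p1, p1, (((p1⊥ ⊗ p1⊥) ⊗ (p1⊥ ⊗ p1⊥)) ⊗ p1⊥), (p1 ⅋ p1)
  [⊗]  ⊢ p1, p1, p1, p1, p1, (((p1⊥ ⊗ p1⊥) ⊗ (p1⊥ ⊗ p1⊥)) ⊗ p1⊥)
    [⊗]  ⊢ p1, p1, p1, p1, ((p1⊥ ⊗ p1⊥) ⊗ (p1⊥ ⊗ p1⊥))
      [⊗]  ⊢ p1, p1, (p1⊥ ⊗ p1⊥)
        [Ax]  ⊢ p1, p1⊥
        [Ax]  ⊢ p1, p1⊥
      [⊗]  ⊢ p1, p1, (p1⊥ ⊗ p1⊥)
        [Ax]  ⊢ p1, p1⊥
        [Ax]  ⊢ p1, p1⊥
    [Ax]  ⊢ p1, p1⊥

Result: YES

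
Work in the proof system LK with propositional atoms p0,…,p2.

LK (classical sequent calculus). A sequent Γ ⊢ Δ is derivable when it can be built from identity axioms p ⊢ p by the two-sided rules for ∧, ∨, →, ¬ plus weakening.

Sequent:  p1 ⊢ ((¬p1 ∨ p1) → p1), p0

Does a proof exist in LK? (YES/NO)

Proof tree:
[WR] p1 ⊢ ((¬p1 ∨ p1) → p1), p0
  [→R] p1 ⊢ ((¬p1 ∨ p1) → p1)
    [∨L] p1, (¬p1 ∨ p1) ⊢ p1
      [¬L] p1, ¬p1 ⊢ 
        [Ax] p1 ⊢ p1
      [Ax] p1 ⊢ p1

Result: YES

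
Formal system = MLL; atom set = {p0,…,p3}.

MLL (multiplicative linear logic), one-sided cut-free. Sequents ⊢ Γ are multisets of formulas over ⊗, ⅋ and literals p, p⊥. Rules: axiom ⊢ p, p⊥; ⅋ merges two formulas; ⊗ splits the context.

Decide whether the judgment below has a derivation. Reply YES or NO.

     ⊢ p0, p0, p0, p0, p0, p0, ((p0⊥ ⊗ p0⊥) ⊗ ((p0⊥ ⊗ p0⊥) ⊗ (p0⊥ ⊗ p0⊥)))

Derivation (root first):
[⊗]  ⊢ p0, p0, p0, p0, p0, p0, ((p0⊥ ⊗ p0⊥) ⊗ ((p0⊥ ⊗ p0⊥) ⊗ (p0⊥ ⊗ p0⊥)))
  [⊗]  ⊢ p0, p0, (p0⊥ ⊗ p0⊥)
    [Ax]  ⊢ p0, p0⊥
    [Ax]  ⊢ p0, p0⊥
  [⊗]  ⊢ p0, p0, p0, p0, ((p0⊥ ⊗ p0⊥) ⊗ (p0⊥ ⊗ p0⊥))
    [⊗]  ⊢ p0, p0, (p0⊥ ⊗ p0⊥)
      [Ax]  ⊢ p0, p0⊥
      [Ax]  ⊢ p0, p0⊥
    [⊗]  ⊢ p0, p0, (p0⊥ ⊗ p0⊥)
      [Ax]  ⊢ p0, p0⊥
      [Ax]  ⊢ p0, p0⊥

Result: YES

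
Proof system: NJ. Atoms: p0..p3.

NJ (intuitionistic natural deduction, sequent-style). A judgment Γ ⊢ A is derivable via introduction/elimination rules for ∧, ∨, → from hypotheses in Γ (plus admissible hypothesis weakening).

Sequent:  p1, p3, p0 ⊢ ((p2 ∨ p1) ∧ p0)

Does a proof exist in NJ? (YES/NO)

Derivation trace:
[∧I] p1, p3, p0 ⊢ ((p2 ∨ p1) ∧ p0)
  [∨I₂] p1 ⊢ (p2 ∨ p1)
    [Ax] p1 ⊢ p1
  [Wk] p0, p3 ⊢ p0
    [Ax] p0 ⊢ p0

Result: YES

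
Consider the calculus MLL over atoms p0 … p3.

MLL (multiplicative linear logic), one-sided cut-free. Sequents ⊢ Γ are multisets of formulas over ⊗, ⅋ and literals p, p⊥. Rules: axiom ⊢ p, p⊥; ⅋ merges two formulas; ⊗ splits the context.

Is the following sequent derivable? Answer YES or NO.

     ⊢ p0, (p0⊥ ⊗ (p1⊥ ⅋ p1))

Derivation trace:
[⊗]  ⊢ p0, (p0⊥ ⊗ (p1⊥ ⅋ p1))
  [Ax]  ⊢ p0, p0⊥
  [⅋]  ⊢ (p1⊥ ⅋ p1)
    [Ax]  ⊢ p1, p1⊥

Result: YES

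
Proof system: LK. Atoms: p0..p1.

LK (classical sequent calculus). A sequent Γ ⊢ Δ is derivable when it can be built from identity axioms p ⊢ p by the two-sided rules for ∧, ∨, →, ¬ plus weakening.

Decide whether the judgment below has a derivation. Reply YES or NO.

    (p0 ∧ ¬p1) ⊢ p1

Enumerate valuations to refute Γ ⊢ Δ:
  v=00: Γ:[(p0 ∧ ¬p1)=F] Δ:[p1=F] refutes=False
  v=01: Γ:[(p0 ∧ ¬p1)=F] Δ:[p1=T] refutes=False
  v=10: Γ:[(p0 ∧ ¬p1)=T] Δ:[p1=F] refutes=True  ← countermodel

Result: NO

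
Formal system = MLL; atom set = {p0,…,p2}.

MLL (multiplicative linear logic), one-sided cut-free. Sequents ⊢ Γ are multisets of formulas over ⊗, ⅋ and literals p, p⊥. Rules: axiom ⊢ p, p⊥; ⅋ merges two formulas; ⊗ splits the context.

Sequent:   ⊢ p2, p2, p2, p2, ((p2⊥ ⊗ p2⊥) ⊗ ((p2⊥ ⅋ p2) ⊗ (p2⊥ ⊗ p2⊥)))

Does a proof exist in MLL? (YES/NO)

Derivation trace:
[⊗]  ⊢ p2, p2, p2, p2, ((p2⊥ ⊗ p2⊥) ⊗ ((p2⊥ ⅋ p2) ⊗ (p2⊥ ⊗ p2⊥)))
  [⊗]  ⊢ p2, p2, (p2⊥ ⊗ p2⊥)
    [Ax]  ⊢ p2, p2⊥
    [Ax]  ⊢ p2, p2⊥
  [⊗]  ⊢ p2, p2, ((p2⊥ ⅋ p2) ⊗ (p2⊥ ⊗ p2⊥))
    [⅋]  ⊢ (p2⊥ ⅋ p2)
      [Ax]  ⊢ p2, p2⊥
    [⊗]  ⊢ p2, p2, (p2⊥ ⊗ p2⊥)
      [Ax]  ⊢ p2, p2⊥
      [Ax]  ⊢ p2, p2⊥

Result: YES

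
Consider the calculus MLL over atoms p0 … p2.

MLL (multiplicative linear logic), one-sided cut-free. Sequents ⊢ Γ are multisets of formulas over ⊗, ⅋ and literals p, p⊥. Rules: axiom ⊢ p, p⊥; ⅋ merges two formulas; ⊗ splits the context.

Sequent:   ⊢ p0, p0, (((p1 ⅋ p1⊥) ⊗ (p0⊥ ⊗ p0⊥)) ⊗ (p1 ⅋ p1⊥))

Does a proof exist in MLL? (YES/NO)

Derivation trace:
[⊗]  ⊢ p0, p0, (((p1 ⅋ p1⊥) ⊗ (p0⊥ ⊗ p0⊥)) ⊗ (p1 ⅋ p1⊥))
  [⊗]  ⊢ p0, p0, ((p1 ⅋ p1⊥) ⊗ (p0⊥ ⊗ p0⊥))
    [⅋]  ⊢ (p1 ⅋ p1⊥)
      [Ax]  ⊢ p1, p1⊥
    [⊗]  ⊢ p0, p0, (p0⊥ ⊗ p0⊥)
      [Ax]  ⊢ p0, p0⊥
      [Ax]  ⊢ p0, p0⊥
  [⅋]  ⊢ (p1 ⅋ p1⊥)
    [Ax]  ⊢ p1, p1⊥

Result: YES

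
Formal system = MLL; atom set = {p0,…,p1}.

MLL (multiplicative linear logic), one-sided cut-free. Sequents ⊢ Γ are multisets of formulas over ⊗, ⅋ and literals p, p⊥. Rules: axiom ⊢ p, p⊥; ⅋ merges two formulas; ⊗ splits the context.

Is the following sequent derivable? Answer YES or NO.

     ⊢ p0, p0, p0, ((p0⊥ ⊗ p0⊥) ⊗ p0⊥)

Derivation trace:
[⊗]  ⊢ p0, p0, p0, ((p0⊥ ⊗ p0⊥) ⊗ p0⊥)
  [⊗]  ⊢ p0, p0, (p0⊥ ⊗ p0⊥)
    [Ax]  ⊢ p0, p0⊥
    [Ax]  ⊢ p0, p0⊥
  [Ax]  ⊢ p0, p0⊥

Result: YES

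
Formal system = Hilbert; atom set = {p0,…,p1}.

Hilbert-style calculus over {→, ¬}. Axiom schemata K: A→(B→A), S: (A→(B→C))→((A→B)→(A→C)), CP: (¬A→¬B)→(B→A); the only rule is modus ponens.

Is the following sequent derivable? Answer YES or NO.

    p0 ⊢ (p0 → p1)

Search for a countermodel by truth-table:
  v=00: Γ:[p0=F] Δ:[(p0 → p1)=T] refutes=False
  v=01: Γ:[p0=F] Δ:[(p0 → p1)=T] refutes=False
  v=10: Γ:[p0=T] Δ:[(p0 → p1)=F] refutes=True  ← countermodel

Result: NO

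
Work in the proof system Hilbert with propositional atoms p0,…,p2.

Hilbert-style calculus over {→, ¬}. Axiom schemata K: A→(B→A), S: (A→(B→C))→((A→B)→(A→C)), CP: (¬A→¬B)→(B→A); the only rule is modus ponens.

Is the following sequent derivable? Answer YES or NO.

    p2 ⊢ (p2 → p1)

Truth-table refutation:
  v=000: Γ:[p2=F] Δ:[(p2 → p1)=T] refutes=False
  v=001: Γ:[p2=T] Δ:[(p2 → p1)=F] refutes=True  ← countermodel

Result: NO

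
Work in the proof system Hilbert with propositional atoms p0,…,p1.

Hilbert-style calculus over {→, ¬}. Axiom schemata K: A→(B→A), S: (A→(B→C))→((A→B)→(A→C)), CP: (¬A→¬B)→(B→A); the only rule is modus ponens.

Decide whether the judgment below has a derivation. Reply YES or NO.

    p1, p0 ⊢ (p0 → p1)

Proof tree:
[MP] p1, p0 ⊢ (p0 → p1)
  [K]  ⊢ (p1 → (p0 → p1))
  [MP] p1, p0 ⊢ p1
    [MP] p1 ⊢ (p0 → p1)
      [K]  ⊢ (p1 → (p0 → p1))
      [Hyp] p1 ⊢ p1
    [Hyp] p0 ⊢ p0

Result: YES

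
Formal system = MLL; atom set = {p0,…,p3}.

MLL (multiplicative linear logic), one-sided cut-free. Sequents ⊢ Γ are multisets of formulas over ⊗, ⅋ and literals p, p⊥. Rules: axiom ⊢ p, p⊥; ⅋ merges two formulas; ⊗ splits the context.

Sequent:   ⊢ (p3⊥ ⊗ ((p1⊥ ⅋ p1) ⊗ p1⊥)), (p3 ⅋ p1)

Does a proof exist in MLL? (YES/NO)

Proof tree:
[⅋]  ⊢ (p3⊥ ⊗ ((p1⊥ ⅋ p1) ⊗ p1⊥)), (p3 ⅋ p1)
  [⊗]  ⊢ p3, p1, (p3⊥ ⊗ ((p1⊥ ⅋ p1) ⊗ p1⊥))
    [Ax]  ⊢ p3, p3⊥
    [⊗]  ⊢ p1, ((p1⊥ ⅋ p1) ⊗ p1⊥)
      [⅋]  ⊢ (p1⊥ ⅋ p1)
        [Ax]  ⊢ p1, p1⊥
      [Ax]  ⊢ p1, p1⊥

Result: YES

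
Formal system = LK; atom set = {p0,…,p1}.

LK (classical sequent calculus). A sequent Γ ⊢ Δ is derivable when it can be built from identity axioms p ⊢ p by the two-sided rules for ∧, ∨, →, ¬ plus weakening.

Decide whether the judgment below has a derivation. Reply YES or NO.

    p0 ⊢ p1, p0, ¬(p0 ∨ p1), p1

Derivation (root first):
[WR] p0 ⊢ p1, p0, ¬(p0 ∨ p1), p1
  [WL] p0 ⊢ p1, p0, ¬(p0 ∨ p1)
    [¬R]  ⊢ p1, p0, ¬(p0 ∨ p1)
      [∨L] (p0 ∨ p1) ⊢ p1, p0
        [Ax] p0 ⊢ p0
        [Ax] p1 ⊢ p1

Result: YES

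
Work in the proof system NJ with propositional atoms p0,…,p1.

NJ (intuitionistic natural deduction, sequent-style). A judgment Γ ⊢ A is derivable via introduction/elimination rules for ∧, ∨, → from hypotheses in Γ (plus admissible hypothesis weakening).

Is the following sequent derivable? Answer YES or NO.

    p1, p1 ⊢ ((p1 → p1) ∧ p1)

Derivation trace:
[Wk] p1, p1 ⊢ ((p1 → p1) ∧ p1)
  [∧I] p1 ⊢ ((p1 → p1) ∧ p1)
    [→I]  ⊢ (p1 → p1)
      [Ax] p1 ⊢ p1
    [Ax] p1 ⊢ p1

Result: YES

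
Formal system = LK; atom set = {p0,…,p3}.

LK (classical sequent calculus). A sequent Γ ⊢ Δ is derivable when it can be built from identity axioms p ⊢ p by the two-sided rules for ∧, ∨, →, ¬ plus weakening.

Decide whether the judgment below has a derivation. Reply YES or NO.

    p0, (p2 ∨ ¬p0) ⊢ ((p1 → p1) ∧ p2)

Proof tree:
[∨L] p0, (p2 ∨ ¬p0) ⊢ ((p1 → p1) ∧ p2)
  [∧R] p2 ⊢ ((p1 → p1) ∧ p2)
    [→R]  ⊢ (p1 → p1)
      [Ax] p1 ⊢ p1
    [Ax] p2 ⊢ p2
  [¬L] p0, ¬p0 ⊢ 
    [Ax] p0 ⊢ p0

Result: YES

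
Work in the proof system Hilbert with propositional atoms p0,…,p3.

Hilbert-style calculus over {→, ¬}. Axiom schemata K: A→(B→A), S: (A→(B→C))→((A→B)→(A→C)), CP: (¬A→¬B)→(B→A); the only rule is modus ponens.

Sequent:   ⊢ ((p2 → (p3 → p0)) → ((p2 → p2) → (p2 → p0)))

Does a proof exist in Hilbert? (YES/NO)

Enumerate valuations to refute Γ ⊢ Δ:
  v=0000: Γ:[] Δ:[((p2 → (p3 → p0)) → ((p2 → p2) → (p2 → p0)))=T] refutes=False
  v=0001: Γ:[] Δ:[((p2 → (p3 → p0)) → ((p2 → p2) → (p2 → p0)))=T] refutes=False
  v=0010: Γ:[] Δ:[((p2 → (p3 → p0)) → ((p2 → p2) → (p2 → p0)))=F] refutes=True  ← countermodel

Result: NO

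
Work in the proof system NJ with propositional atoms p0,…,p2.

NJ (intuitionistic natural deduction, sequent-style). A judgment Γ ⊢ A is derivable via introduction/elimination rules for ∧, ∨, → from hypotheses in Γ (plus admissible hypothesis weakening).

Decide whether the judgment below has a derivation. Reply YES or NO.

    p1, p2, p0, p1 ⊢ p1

Derivation (root first):
[Wk] p1, p2, p0, p1 ⊢ p1
  [Wk] p1, p2, p0 ⊢ p1
    [Wk] p1, p2 ⊢ p1
      [Ax] p1 ⊢ p1

Result: YES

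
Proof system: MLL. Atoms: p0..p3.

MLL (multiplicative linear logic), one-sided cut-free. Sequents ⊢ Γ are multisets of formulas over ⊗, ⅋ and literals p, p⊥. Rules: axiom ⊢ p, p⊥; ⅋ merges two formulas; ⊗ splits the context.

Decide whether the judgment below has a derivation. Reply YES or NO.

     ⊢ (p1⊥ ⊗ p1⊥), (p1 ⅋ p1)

Derivation trace:
[⅋]  ⊢ (p1⊥ ⊗ p1⊥), (p1 ⅋ p1)
  [⊗]  ⊢ p1, p1, (p1⊥ ⊗ p1⊥)
    [Ax]  ⊢ p1, p1⊥
    [Ax]  ⊢ p1, p1⊥

Result: YES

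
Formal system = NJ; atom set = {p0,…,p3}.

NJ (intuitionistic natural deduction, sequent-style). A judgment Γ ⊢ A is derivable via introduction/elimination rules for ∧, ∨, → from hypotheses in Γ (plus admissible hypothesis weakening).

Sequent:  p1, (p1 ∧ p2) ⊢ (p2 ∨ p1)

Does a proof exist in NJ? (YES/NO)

Derivation trace:
[Wk] p1, (p1 ∧ p2) ⊢ (p2 ∨ p1)
  [∨I₂] p1 ⊢ (p2 ∨ p1)
    [Ax] p1 ⊢ p1

Result: YES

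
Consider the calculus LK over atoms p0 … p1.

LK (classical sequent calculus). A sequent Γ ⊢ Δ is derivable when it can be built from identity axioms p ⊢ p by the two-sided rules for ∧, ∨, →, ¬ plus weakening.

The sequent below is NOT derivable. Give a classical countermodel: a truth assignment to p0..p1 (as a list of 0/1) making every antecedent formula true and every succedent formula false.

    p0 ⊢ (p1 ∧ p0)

Truth-table refutation:
  v=00: Γ:[p0=F] Δ:[(p1 ∧ p0)=F] refutes=False
  v=01: Γ:[p0=F] Δ:[(p1 ∧ p0)=F] refutes=False
  v=10: Γ:[p0=T] Δ:[(p1 ∧ p0)=F] refutes=True  ← countermodel

Result: [1, 0]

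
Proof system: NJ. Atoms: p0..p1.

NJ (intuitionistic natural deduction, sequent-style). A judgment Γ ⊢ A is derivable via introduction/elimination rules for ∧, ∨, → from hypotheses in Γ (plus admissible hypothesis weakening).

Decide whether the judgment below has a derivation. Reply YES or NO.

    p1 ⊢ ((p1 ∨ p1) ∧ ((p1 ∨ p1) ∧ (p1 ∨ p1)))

Derivation trace:
[∧I] p1 ⊢ ((p1 ∨ p1) ∧ ((p1 ∨ p1) ∧ (p1 ∨ p1)))
  [∨I₂] p1 ⊢ (p1 ∨ p1)
    [Ax] p1 ⊢ p1
  [∧I] p1 ⊢ ((p1 ∨ p1) ∧ (p1 ∨ p1))
    [∨I₁] p1 ⊢ (p1 ∨ p1)
      [Ax] p1 ⊢ p1
    [∨I₂] p1 ⊢ (p1 ∨ p1)
      [Ax] p1 ⊢ p1

Result: YES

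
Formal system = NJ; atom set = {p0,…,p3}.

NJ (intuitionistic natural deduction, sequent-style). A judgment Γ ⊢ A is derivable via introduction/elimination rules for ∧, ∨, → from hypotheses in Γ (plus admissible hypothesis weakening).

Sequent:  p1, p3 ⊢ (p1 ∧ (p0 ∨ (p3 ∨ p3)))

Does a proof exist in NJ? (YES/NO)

Derivation trace:
[∧I] p1, p3 ⊢ (p1 ∧ (p0 ∨ (p3 ∨ p3)))
  [Ax] p1 ⊢ p1
  [∨I₂] p3 ⊢ (p0 ∨ (p3 ∨ p3))
    [∨I₂] p3 ⊢ (p3 ∨ p3)
      [Ax] p3 ⊢ p3

Result: YES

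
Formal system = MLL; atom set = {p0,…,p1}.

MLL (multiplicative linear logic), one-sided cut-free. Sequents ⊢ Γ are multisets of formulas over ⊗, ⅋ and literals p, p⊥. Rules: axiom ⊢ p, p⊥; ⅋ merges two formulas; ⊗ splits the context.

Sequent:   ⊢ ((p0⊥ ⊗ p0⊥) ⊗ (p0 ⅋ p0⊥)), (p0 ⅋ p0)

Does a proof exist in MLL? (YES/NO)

Proof tree:
[⅋]  ⊢ ((p0⊥ ⊗ p0⊥) ⊗ (p0 ⅋ p0⊥)), (p0 ⅋ p0)
  [⊗]  ⊢ p0, p0, ((p0⊥ ⊗ p0⊥) ⊗ (p0 ⅋ p0⊥))
    [⊗]  ⊢ p0, p0, (p0⊥ ⊗ p0⊥)
      [Ax]  ⊢ p0, p0⊥
      [Ax]  ⊢ p0, p0⊥
    [⅋]  ⊢ (p0 ⅋ p0⊥)
      [Ax]  ⊢ p0, p0⊥

Result: YES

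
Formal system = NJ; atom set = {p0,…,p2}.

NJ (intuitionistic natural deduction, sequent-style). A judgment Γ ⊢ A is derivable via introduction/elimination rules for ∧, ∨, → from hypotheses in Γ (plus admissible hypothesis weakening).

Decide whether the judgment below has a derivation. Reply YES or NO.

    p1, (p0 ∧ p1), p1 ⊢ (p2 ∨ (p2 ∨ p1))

Proof tree:
[∨I₂] p1, (p0 ∧ p1), p1 ⊢ (p2 ∨ (p2 ∨ p1))
  [∨I₂] p1, (p0 ∧ p1), p1 ⊢ (p2 ∨ p1)
    [Wk] p1, (p0 ∧ p1), p1 ⊢ p1
      [Wk] p1, (p0 ∧ p1) ⊢ p1
        [Ax] p1 ⊢ p1

Result: YES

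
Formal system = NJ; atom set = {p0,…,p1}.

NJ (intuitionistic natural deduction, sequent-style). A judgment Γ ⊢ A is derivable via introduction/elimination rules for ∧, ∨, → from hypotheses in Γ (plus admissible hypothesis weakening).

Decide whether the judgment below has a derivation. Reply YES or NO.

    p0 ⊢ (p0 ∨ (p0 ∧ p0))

Proof tree:
[∨I₂] p0 ⊢ (p0 ∨ (p0 ∧ p0))
  [∧I] p0 ⊢ (p0 ∧ p0)
    [Ax] p0 ⊢ p0
    [Ax] p0 ⊢ p0

Result: YES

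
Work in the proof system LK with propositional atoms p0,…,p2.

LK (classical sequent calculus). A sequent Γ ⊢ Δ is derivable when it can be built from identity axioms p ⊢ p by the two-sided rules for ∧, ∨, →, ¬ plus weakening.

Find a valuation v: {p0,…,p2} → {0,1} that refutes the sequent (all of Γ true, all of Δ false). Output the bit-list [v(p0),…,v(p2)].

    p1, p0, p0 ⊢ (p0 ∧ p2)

Enumerate valuations to refute Γ ⊢ Δ:
  v=000: Γ:[p1=F, p0=F, p0=F] Δ:[(p0 ∧ p2)=F] refutes=False
  v=001: Γ:[p1=F, p0=F, p0=F] Δ:[(p0 ∧ p2)=F] refutes=False
  v=010: Γ:[p1=T, p0=F, p0=F] Δ:[(p0 ∧ p2)=F] refutes=False
  v=011: Γ:[p1=T, p0=F, p0=F] Δ:[(p0 ∧ p2)=F] refutes=False
  v=100: Γ:[p1=F, p0=T, p0=T] Δ:[(p0 ∧ p2)=F] refutes=False
  v=101: Γ:[p1=F, p0=T, p0=T] Δ:[(p0 ∧ p2)=T] refutes=False
  v=110: Γ:[p1=T, p0=T, p0=T] Δ:[(p0 ∧ p2)=F] refutes=True  ← countermodel

Result: [1, 1, 0]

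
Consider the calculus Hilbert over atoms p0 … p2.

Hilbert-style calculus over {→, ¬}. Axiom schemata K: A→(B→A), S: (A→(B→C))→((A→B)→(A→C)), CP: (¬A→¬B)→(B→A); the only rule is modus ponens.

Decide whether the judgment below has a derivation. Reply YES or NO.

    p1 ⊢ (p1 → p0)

Search for a countermodel by truth-table:
  v=000: Γ:[p1=F] Δ:[(p1 → p0)=T] refutes=False
  v=001: Γ:[p1=F] Δ:[(p1 → p0)=T] refutes=False
  v=010: Γ:[p1=T] Δ:[(p1 → p0)=F] refutes=True  ← countermodel

Result: NO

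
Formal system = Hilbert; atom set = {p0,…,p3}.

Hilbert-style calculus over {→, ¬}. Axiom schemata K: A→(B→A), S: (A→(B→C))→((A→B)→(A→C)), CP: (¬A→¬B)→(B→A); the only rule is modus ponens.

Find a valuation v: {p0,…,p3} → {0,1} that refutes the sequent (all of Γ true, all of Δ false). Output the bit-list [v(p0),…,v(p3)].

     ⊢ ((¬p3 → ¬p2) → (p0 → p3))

Truth-table refutation:
  v=0000: Γ:[] Δ:[((¬p3 → ¬p2) → (p0 → p3))=T] refutes=False
  v=0001: Γ:[] Δ:[((¬p3 → ¬p2) → (p0 → p3))=T] refutes=False
  v=0010: Γ:[] Δ:[((¬p3 → ¬p2) → (p0 → p3))=T] refutes=False
  v=0011: Γ:[] Δ:[((¬p3 → ¬p2) → (p0 → p3))=T] refutes=False
  v=0100: Γ:[] Δ:[((¬p3 → ¬p2) → (p0 → p3))=T] refutes=False
  v=0101: Γ:[] Δ:[((¬p3 → ¬p2) → (p0 → p3))=T] refutes=False
  v=0110: Γ:[] Δ:[((¬p3 → ¬p2) → (p0 → p3))=T] refutes=False
  v=0111: Γ:[] Δ:[((¬p3 → ¬p2) → (p0 → p3))=T] refutes=False
  v=1000: Γ:[] Δ:[((¬p3 → ¬p2) → (p0 → p3))=F] refutes=True  ← countermodel

Result: [1, 0, 0, 0]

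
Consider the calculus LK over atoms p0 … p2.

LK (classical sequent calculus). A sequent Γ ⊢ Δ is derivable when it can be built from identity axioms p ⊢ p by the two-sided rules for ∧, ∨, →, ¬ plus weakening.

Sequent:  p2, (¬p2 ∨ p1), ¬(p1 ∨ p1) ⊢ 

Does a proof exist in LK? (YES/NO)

Derivation (root first):
[¬L] p2, (¬p2 ∨ p1), ¬(p1 ∨ p1) ⊢ 
  [∨L] p2, (¬p2 ∨ p1) ⊢ (p1 ∨ p1)
    [¬L] p2, ¬p2 ⊢ 
      [Ax] p2 ⊢ p2
    [∨R] p1 ⊢ (p1 ∨ p1)
      [WR] p1 ⊢ p1, p1
        [Ax] p1 ⊢ p1

Result: YES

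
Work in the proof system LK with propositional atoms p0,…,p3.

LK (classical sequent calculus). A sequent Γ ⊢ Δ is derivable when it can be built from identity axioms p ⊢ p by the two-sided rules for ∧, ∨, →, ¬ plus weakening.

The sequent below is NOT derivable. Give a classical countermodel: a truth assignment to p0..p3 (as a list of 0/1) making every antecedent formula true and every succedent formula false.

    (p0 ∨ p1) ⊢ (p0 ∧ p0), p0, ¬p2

Search for a countermodel by truth-table:
  v=0000: Γ:[(p0 ∨ p1)=F] Δ:[(p0 ∧ p0)=F, p0=F, ¬p2=T] refutes=False
  v=0001: Γ:[(p0 ∨ p1)=F] Δ:[(p0 ∧ p0)=F, p0=F, ¬p2=T] refutes=False
  v=0010: Γ:[(p0 ∨ p1)=F] Δ:[(p0 ∧ p0)=F, p0=F, ¬p2=F] refutes=False
  v=0011: Γ:[(p0 ∨ p1)=F] Δ:[(p0 ∧ p0)=F, p0=F, ¬p2=F] refutes=False
  v=0100: Γ:[(p0 ∨ p1)=T] Δ:[(p0 ∧ p0)=F, p0=F, ¬p2=T] refutes=False
  v=0101: Γ:[(p0 ∨ p1)=T] Δ:[(p0 ∧ p0)=F, p0=F, ¬p2=T] refutes=False
  v=0110: Γ:[(p0 ∨ p1)=T] Δ:[(p0 ∧ p0)=F, p0=F, ¬p2=F] refutes=True  ← countermodel

Result: [0, 1, 1, 0]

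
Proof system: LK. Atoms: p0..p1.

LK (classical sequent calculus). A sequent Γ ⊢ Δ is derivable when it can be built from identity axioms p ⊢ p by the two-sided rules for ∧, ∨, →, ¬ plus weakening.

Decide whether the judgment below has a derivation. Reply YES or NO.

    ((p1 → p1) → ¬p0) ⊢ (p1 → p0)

Truth-table refutation:
  v=00: Γ:[((p1 → p1) → ¬p0)=T] Δ:[(p1 → p0)=T] refutes=False
  v=01: Γ:[((p1 → p1) → ¬p0)=T] Δ:[(p1 → p0)=F] refutes=True  ← countermodel

Result: NO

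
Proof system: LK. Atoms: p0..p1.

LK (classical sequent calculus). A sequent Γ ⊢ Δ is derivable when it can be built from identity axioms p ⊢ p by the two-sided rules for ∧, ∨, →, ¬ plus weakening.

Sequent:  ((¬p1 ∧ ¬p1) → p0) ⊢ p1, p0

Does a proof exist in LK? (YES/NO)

Derivation trace:
[→L] ((¬p1 ∧ ¬p1) → p0) ⊢ p1, p0
  [∧R]  ⊢ p1, (¬p1 ∧ ¬p1)
    [¬R]  ⊢ p1, ¬p1
      [Ax] p1 ⊢ p1
    [¬R]  ⊢ p1, ¬p1
      [Ax] p1 ⊢ p1
  [Ax] p0 ⊢ p0

Result: YES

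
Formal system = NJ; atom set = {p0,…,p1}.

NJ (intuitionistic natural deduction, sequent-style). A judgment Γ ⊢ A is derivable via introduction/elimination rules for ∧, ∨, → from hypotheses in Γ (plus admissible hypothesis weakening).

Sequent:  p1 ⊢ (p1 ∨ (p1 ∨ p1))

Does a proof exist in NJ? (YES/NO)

Derivation (root first):
[∨I₂] p1 ⊢ (p1 ∨ (p1 ∨ p1))
  [∨I₁] p1 ⊢ (p1 ∨ p1)
    [Ax] p1 ⊢ p1

Result: YES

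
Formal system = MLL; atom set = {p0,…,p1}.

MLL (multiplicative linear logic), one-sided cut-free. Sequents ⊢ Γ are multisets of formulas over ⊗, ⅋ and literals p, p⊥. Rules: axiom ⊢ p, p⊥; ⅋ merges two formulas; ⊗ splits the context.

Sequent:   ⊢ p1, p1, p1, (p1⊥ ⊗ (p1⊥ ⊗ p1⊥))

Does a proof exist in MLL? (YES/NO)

Derivation (root first):
[⊗]  ⊢ p1, p1, p1, (p1⊥ ⊗ (p1⊥ ⊗ p1⊥))
  [Ax]  ⊢ p1, p1⊥
  [⊗]  ⊢ p1, p1, (p1⊥ ⊗ p1⊥)
    [Ax]  ⊢ p1, p1⊥
    [Ax]  ⊢ p1, p1⊥

Result: YES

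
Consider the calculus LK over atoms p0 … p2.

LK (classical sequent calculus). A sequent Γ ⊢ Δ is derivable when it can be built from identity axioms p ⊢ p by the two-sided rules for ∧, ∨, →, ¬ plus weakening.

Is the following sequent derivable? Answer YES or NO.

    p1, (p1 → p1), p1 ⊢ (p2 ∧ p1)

Search for a countermodel by truth-table:
  v=000: Γ:[p1=F, (p1 → p1)=T, p1=F] Δ:[(p2 ∧ p1)=F] refutes=False
  v=001: Γ:[p1=F, (p1 → p1)=T, p1=F] Δ:[(p2 ∧ p1)=F] refutes=False
  v=010: Γ:[p1=T, (p1 → p1)=T, p1=T] Δ:[(p2 ∧ p1)=F] refutes=True  ← countermodel

Result: NO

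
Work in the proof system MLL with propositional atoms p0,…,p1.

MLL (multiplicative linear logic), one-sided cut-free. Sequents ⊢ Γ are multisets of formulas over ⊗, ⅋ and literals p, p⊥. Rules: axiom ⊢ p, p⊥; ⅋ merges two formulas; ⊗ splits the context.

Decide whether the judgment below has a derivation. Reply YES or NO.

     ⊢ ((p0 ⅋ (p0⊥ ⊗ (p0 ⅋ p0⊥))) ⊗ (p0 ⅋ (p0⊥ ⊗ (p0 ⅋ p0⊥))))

Derivation trace:
[⊗]  ⊢ ((p0 ⅋ (p0⊥ ⊗ (p0 ⅋ p0⊥))) ⊗ (p0 ⅋ (p0⊥ ⊗ (p0 ⅋ p0⊥))))
  [⅋]  ⊢ (p0 ⅋ (p0⊥ ⊗ (p0 ⅋ p0⊥)))
    [⊗]  ⊢ p0, (p0⊥ ⊗ (p0 ⅋ p0⊥))
      [Ax]  ⊢ p0, p0⊥
      [⅋]  ⊢ (p0 ⅋ p0⊥)
        [Ax]  ⊢ p0, p0⊥
  [⅋]  ⊢ (p0 ⅋ (p0⊥ ⊗ (p0 ⅋ p0⊥)))
    [⊗]  ⊢ p0, (p0⊥ ⊗ (p0 ⅋ p0⊥))
      [Ax]  ⊢ p0, p0⊥
      [⅋]  ⊢ (p0 ⅋ p0⊥)
        [Ax]  ⊢ p0, p0⊥

Result: YES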